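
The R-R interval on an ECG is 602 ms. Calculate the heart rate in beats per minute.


HR = 60 / RR_interval(s)
RR = 602 ms = 0.602 s
HR = 60 / 0.602 = 99.67 bpm


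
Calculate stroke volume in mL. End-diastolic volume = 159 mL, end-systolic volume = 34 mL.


SV = EDV - ESV
SV = 159 - 34
SV = 125 mL


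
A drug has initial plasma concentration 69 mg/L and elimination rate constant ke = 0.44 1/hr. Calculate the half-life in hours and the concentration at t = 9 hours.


t_half = ln(2) / ke = 0.693147 / 0.44 = 1.575 hr
C(t) = C0 * exp(-ke*t) = 69 * exp(-0.44*9)
C(9) = 1.315 mg/L


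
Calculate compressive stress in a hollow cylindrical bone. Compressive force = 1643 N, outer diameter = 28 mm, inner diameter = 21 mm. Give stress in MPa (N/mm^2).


A = pi*(r_o^2 - r_i^2)
r_o = 14 mm, r_i = 10.5 mm
A = 269.392 mm^2
sigma = F/A = 1643 / 269.392
sigma = 6.099 MPa


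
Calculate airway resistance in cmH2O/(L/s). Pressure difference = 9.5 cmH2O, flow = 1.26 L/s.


R = dP / flow
R = 9.5 / 1.26
R = 7.54 cmH2O/(L/s)


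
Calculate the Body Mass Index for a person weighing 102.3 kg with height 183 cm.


BMI = weight / height^2
height = 183 cm = 1.83 m
BMI = 102.3 / 1.83^2
BMI = 30.55 kg/m^2


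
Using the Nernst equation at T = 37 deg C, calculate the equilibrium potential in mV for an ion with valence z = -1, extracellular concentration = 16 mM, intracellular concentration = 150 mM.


E = (RT/(zF)) * ln(C_out/C_in)
T = 37 + 273.15 = 310.15 K
E = (8.314 * 310.15 / (-1 * 96485)) * ln(16/150)
E = 59.81 mV


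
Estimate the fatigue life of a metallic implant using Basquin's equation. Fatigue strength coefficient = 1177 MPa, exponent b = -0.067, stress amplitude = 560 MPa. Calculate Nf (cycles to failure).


sigma_a = sigma_f' * (2Nf)^b
2Nf = (sigma_a/sigma_f')^(1/b)
2Nf = (560/1177)^(1/-0.067)
2Nf = 65275.886
Nf = 3.264e+04


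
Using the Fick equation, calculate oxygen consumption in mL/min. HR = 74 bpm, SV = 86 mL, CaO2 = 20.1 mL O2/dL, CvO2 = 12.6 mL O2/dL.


CO = HR*SV = 74*86/1000 = 6.364 L/min
a-v O2 diff = 20.1 - 12.6 = 7.5 mL/dL
VO2 = CO * (CaO2-CvO2) * 10 dL/L
VO2 = 6.364 * 7.5 * 10
VO2 = 477.3 mL/min


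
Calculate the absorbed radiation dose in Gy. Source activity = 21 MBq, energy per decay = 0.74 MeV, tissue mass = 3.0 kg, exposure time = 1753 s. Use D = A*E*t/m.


A = 21 MBq = 2.1000e+07 Bq
E = 0.74 MeV = 1.18548e-13 J
D = A*E*t/m = 2.1000e+07*1.18548e-13*1753/3.0
D = 0.001455 Gy


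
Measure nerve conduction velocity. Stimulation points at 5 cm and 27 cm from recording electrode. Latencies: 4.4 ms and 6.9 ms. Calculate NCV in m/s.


Distance = (27 - 5) / 100 = 0.22 m
dt = (6.9 - 4.4) / 1000 = 0.0025 s
NCV = dist / dt = 88 m/s


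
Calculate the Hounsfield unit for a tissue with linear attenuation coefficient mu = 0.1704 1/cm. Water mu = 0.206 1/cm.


HU = ((mu_tissue - mu_water) / mu_water) * 1000
HU = ((0.1704 - 0.206) / 0.206) * 1000
HU = -172.8


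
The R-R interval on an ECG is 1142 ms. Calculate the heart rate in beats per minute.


HR = 60 / RR_interval(s)
RR = 1142 ms = 1.142 s
HR = 60 / 1.142 = 52.54 bpm


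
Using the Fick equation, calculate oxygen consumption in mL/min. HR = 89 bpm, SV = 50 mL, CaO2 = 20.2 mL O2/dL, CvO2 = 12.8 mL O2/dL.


CO = HR*SV = 89*50/1000 = 4.45 L/min
a-v O2 diff = 20.2 - 12.8 = 7.4 mL/dL
VO2 = CO * (CaO2-CvO2) * 10 dL/L
VO2 = 4.45 * 7.4 * 10
VO2 = 329.3 mL/min


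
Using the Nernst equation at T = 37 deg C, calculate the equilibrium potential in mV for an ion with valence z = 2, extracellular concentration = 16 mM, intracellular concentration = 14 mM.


E = (RT/(zF)) * ln(C_out/C_in)
T = 37 + 273.15 = 310.15 K
E = (8.314 * 310.15 / (2 * 96485)) * ln(16/14)
E = 1.784 mV


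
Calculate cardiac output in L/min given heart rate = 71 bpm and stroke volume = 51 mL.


CO = HR * SV
CO = 71 * 51 / 1000
CO = 3.621 L/min


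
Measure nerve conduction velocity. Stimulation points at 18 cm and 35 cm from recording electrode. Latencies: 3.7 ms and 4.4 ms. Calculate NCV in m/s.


Distance = (35 - 18) / 100 = 0.17 m
dt = (4.4 - 3.7) / 1000 = 7.0000e-04 s
NCV = dist / dt = 242.9 m/s


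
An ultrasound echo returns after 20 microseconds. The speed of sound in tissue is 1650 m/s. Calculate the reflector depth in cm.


depth = c * t / 2
t = 20 us = 2.0000e-05 s
depth = 1650 * 2.0000e-05 / 2
depth = 0.0165 m = 1.65 cm


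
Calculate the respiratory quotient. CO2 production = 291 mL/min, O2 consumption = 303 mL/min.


RQ = VCO2 / VO2
RQ = 291 / 303
RQ = 0.9604


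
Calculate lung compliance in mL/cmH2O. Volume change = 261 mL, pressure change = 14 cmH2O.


C = dV / dP
C = 261 / 14
C = 18.64 mL/cmH2O


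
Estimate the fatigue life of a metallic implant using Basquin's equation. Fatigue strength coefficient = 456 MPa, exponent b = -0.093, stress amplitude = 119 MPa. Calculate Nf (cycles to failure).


sigma_a = sigma_f' * (2Nf)^b
2Nf = (sigma_a/sigma_f')^(1/b)
2Nf = (119/456)^(1/-0.093)
2Nf = 1876335.7
Nf = 9.382e+05


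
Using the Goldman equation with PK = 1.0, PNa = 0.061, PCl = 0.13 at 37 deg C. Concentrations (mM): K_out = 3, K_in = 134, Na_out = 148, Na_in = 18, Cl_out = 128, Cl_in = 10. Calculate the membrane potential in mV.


Vm = (RT/F)*ln((PK*Ko + PNa*Nao + PCl*Cli)/(PK*Ki + PNa*Nai + PCl*Clo))
Numer = 13.328, Denom = 151.738
Vm = -65 mV


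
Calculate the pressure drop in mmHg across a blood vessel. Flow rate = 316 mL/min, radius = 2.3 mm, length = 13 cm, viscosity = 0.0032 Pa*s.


dP = 8*mu*L*Q / (pi*r^4)
Q = 316 mL/min = 5.26667e-06 m^3/s
dP = 199.369 Pa = 199.369 / 133.322 mmHg = 1.495 mmHg


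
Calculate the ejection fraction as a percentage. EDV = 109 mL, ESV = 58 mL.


SV = EDV - ESV = 109 - 58 = 51 mL
EF = SV/EDV * 100 = 51/109 * 100
EF = 46.79%


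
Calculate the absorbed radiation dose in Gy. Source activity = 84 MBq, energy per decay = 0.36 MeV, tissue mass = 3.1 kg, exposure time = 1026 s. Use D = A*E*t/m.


A = 84 MBq = 8.4000e+07 Bq
E = 0.36 MeV = 5.7672e-14 J
D = A*E*t/m = 8.4000e+07*5.7672e-14*1026/3.1
D = 0.001603 Gy


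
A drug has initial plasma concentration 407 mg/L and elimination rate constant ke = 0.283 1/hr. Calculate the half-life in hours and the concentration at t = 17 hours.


t_half = ln(2) / ke = 0.693147 / 0.283 = 2.449 hr
C(t) = C0 * exp(-ke*t) = 407 * exp(-0.283*17)
C(17) = 3.313 mg/L


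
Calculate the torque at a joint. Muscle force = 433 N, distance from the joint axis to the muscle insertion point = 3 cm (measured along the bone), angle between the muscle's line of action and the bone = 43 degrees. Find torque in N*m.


Torque = F * d * sin(theta)   (moment arm = d*sin(theta))
d = 3 cm = 0.03 m
Torque = 433 * 0.03 * sin(43)
Torque = 8.859 N*m


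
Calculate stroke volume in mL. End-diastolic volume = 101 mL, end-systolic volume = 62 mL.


SV = EDV - ESV
SV = 101 - 62
SV = 39 mL


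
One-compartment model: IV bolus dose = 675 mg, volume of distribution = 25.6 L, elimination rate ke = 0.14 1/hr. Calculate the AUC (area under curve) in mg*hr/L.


C0 = Dose/Vd = 675/25.6 = 26.3672 mg/L
AUC = C0/ke = 26.3672/0.14
AUC = 188.3 mg*hr/L


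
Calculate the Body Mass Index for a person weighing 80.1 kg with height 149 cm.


BMI = weight / height^2
height = 149 cm = 1.49 m
BMI = 80.1 / 1.49^2
BMI = 36.08 kg/m^2


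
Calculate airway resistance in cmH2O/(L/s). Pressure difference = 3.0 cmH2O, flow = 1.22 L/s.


R = dP / flow
R = 3.0 / 1.22
R = 2.459 cmH2O/(L/s)


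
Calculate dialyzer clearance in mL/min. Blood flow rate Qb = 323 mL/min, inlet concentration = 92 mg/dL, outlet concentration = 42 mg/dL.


K = Qb * (Cb_in - Cb_out) / Cb_in
K = 323 * (92 - 42) / 92
K = 175.5 mL/min


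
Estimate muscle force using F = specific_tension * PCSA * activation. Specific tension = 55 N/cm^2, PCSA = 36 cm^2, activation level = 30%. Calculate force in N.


F = sigma * PCSA * activation
F = 55 * 36 * 0.3
F = 594 N


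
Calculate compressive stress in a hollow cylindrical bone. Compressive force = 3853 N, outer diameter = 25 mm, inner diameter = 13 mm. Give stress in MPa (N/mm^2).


A = pi*(r_o^2 - r_i^2)
r_o = 12.5 mm, r_i = 6.5 mm
A = 358.142 mm^2
sigma = F/A = 3853 / 358.142
sigma = 10.76 MPa


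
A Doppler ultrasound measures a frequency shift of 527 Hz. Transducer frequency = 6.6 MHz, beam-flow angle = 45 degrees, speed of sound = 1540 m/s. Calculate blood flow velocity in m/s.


v = fd * c / (2 * f0 * cos(theta))
v = 527 * 1540 / (2 * 6.6000e+06 * cos(45))
v = 0.08695 m/s


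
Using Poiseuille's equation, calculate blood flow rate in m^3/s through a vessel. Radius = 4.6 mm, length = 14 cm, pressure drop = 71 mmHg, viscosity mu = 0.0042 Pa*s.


Q = pi*r^4*dP / (8*mu*L)
r = 0.0046 m, L = 0.14 m
dP = 71 mmHg = 9465.862 Pa
Q = 0.002831 m^3/s


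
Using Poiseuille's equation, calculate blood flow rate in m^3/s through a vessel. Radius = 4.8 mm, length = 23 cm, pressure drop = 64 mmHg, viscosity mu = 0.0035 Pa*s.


Q = pi*r^4*dP / (8*mu*L)
r = 0.0048 m, L = 0.23 m
dP = 64 mmHg = 8532.608 Pa
Q = 0.00221 m^3/s


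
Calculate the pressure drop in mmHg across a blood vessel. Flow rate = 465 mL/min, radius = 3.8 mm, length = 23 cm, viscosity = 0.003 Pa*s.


dP = 8*mu*L*Q / (pi*r^4)
Q = 465 mL/min = 7.75e-06 m^3/s
dP = 65.3065 Pa = 65.3065 / 133.322 mmHg = 0.4898 mmHg


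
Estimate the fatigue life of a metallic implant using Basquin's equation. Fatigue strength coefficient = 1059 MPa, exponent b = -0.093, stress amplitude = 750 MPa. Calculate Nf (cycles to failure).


sigma_a = sigma_f' * (2Nf)^b
2Nf = (sigma_a/sigma_f')^(1/b)
2Nf = (750/1059)^(1/-0.093)
2Nf = 40.843765
Nf = 20.42


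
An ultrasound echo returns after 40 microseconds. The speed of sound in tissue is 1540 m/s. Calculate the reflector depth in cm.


depth = c * t / 2
t = 40 us = 4.0000e-05 s
depth = 1540 * 4.0000e-05 / 2
depth = 0.0308 m = 3.08 cm


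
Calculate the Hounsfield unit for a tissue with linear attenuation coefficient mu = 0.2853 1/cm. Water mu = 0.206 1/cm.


HU = ((mu_tissue - mu_water) / mu_water) * 1000
HU = ((0.2853 - 0.206) / 0.206) * 1000
HU = 385


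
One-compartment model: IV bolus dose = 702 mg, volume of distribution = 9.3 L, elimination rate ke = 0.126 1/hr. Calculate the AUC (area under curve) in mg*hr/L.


C0 = Dose/Vd = 702/9.3 = 75.4839 mg/L
AUC = C0/ke = 75.4839/0.126
AUC = 599.1 mg*hr/L


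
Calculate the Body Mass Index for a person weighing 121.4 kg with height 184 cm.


BMI = weight / height^2
height = 184 cm = 1.84 m
BMI = 121.4 / 1.84^2
BMI = 35.86 kg/m^2


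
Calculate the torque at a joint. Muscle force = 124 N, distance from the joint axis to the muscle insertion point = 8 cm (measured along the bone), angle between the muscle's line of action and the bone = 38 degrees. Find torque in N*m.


Torque = F * d * sin(theta)   (moment arm = d*sin(theta))
d = 8 cm = 0.08 m
Torque = 124 * 0.08 * sin(38)
Torque = 6.107 N*m


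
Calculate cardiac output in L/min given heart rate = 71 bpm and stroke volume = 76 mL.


CO = HR * SV
CO = 71 * 76 / 1000
CO = 5.396 L/min


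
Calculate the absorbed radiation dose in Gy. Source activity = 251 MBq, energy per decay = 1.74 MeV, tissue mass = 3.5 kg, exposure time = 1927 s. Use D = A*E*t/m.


A = 251 MBq = 2.5100e+08 Bq
E = 1.74 MeV = 2.78748e-13 J
D = A*E*t/m = 2.5100e+08*2.78748e-13*1927/3.5
D = 0.03852 Gy


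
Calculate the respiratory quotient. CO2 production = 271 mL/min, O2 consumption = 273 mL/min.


RQ = VCO2 / VO2
RQ = 271 / 273
RQ = 0.9927


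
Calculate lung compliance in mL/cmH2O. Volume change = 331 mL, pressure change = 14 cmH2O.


C = dV / dP
C = 331 / 14
C = 23.64 mL/cmH2O


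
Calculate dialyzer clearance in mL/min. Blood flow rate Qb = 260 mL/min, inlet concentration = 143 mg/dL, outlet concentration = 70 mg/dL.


K = Qb * (Cb_in - Cb_out) / Cb_in
K = 260 * (143 - 70) / 143
K = 132.7 mL/min


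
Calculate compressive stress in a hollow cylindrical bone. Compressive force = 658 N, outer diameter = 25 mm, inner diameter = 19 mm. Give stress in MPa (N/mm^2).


A = pi*(r_o^2 - r_i^2)
r_o = 12.5 mm, r_i = 9.5 mm
A = 207.345 mm^2
sigma = F/A = 658 / 207.345
sigma = 3.173 MPa


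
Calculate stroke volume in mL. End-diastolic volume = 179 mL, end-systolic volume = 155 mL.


SV = EDV - ESV
SV = 179 - 155
SV = 24 mL


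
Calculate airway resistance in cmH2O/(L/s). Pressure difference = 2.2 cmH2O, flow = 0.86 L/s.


R = dP / flow
R = 2.2 / 0.86
R = 2.558 cmH2O/(L/s)


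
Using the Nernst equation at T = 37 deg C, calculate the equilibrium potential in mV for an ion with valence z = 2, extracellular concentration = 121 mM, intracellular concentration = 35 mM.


E = (RT/(zF)) * ln(C_out/C_in)
T = 37 + 273.15 = 310.15 K
E = (8.314 * 310.15 / (2 * 96485)) * ln(121/35)
E = 16.58 mV


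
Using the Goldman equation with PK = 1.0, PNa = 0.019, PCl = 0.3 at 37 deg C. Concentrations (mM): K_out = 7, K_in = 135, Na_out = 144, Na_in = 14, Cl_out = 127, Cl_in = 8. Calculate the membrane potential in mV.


Vm = (RT/F)*ln((PK*Ko + PNa*Nao + PCl*Cli)/(PK*Ki + PNa*Nai + PCl*Clo))
Numer = 12.136, Denom = 173.366
Vm = -71.07 mV


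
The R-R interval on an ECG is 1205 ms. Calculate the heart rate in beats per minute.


HR = 60 / RR_interval(s)
RR = 1205 ms = 1.205 s
HR = 60 / 1.205 = 49.79 bpm


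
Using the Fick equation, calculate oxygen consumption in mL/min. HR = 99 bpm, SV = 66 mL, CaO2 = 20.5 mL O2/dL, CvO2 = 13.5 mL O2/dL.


CO = HR*SV = 99*66/1000 = 6.534 L/min
a-v O2 diff = 20.5 - 13.5 = 7 mL/dL
VO2 = CO * (CaO2-CvO2) * 10 dL/L
VO2 = 6.534 * 7 * 10
VO2 = 457.4 mL/min


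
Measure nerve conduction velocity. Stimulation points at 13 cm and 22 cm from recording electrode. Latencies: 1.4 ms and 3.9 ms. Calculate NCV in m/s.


Distance = (22 - 13) / 100 = 0.09 m
dt = (3.9 - 1.4) / 1000 = 0.0025 s
NCV = dist / dt = 36 m/s


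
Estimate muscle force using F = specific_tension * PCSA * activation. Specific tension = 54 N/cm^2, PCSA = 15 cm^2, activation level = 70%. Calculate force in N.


F = sigma * PCSA * activation
F = 54 * 15 * 0.7
F = 567 N


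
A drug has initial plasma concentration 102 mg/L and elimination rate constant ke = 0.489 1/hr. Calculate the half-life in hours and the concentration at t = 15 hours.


t_half = ln(2) / ke = 0.693147 / 0.489 = 1.417 hr
C(t) = C0 * exp(-ke*t) = 102 * exp(-0.489*15)
C(15) = 0.06653 mg/L


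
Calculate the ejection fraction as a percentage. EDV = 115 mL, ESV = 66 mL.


SV = EDV - ESV = 115 - 66 = 49 mL
EF = SV/EDV * 100 = 49/115 * 100
EF = 42.61%


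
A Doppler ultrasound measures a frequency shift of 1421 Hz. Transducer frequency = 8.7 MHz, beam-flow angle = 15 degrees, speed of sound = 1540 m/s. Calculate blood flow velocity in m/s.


v = fd * c / (2 * f0 * cos(theta))
v = 1421 * 1540 / (2 * 8.7000e+06 * cos(15))
v = 0.1302 m/s


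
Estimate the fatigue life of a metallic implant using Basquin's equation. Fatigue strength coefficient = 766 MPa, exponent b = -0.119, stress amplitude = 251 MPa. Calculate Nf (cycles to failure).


sigma_a = sigma_f' * (2Nf)^b
2Nf = (sigma_a/sigma_f')^(1/b)
2Nf = (251/766)^(1/-0.119)
2Nf = 11800.249
Nf = 5900


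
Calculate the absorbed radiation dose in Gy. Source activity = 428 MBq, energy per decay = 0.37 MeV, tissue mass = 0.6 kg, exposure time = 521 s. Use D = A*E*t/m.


A = 428 MBq = 4.2800e+08 Bq
E = 0.37 MeV = 5.9274e-14 J
D = A*E*t/m = 4.2800e+08*5.9274e-14*521/0.6
D = 0.02203 Gy


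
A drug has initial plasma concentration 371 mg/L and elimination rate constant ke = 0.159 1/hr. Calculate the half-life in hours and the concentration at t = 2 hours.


t_half = ln(2) / ke = 0.693147 / 0.159 = 4.359 hr
C(t) = C0 * exp(-ke*t) = 371 * exp(-0.159*2)
C(2) = 269.9 mg/L


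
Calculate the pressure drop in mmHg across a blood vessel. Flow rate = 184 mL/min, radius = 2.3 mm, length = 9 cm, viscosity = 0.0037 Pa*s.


dP = 8*mu*L*Q / (pi*r^4)
Q = 184 mL/min = 3.06667e-06 m^3/s
dP = 92.9266 Pa = 92.9266 / 133.322 mmHg = 0.697 mmHg


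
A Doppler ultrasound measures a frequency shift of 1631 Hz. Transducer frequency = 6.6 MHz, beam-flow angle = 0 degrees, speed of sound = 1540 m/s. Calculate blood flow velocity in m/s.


v = fd * c / (2 * f0 * cos(theta))
v = 1631 * 1540 / (2 * 6.6000e+06 * cos(0))
v = 0.1903 m/s


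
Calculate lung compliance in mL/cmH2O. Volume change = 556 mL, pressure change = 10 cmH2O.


C = dV / dP
C = 556 / 10
C = 55.6 mL/cmH2O


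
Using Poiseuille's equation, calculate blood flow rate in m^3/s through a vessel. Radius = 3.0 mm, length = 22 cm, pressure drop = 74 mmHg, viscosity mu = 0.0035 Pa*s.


Q = pi*r^4*dP / (8*mu*L)
r = 0.003 m, L = 0.22 m
dP = 74 mmHg = 9865.828 Pa
Q = 4.0756e-04 m^3/s


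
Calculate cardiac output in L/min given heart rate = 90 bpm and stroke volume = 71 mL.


CO = HR * SV
CO = 90 * 71 / 1000
CO = 6.39 L/min


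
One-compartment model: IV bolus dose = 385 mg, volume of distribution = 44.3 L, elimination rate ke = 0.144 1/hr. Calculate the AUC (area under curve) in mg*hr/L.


C0 = Dose/Vd = 385/44.3 = 8.69074 mg/L
AUC = C0/ke = 8.69074/0.144
AUC = 60.35 mg*hr/L


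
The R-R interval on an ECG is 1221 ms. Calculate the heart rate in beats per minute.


HR = 60 / RR_interval(s)
RR = 1221 ms = 1.221 s
HR = 60 / 1.221 = 49.14 bpm


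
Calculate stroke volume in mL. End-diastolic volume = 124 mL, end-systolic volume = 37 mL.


SV = EDV - ESV
SV = 124 - 37
SV = 87 mL


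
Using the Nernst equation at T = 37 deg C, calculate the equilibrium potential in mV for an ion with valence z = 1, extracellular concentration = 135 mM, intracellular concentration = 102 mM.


E = (RT/(zF)) * ln(C_out/C_in)
T = 37 + 273.15 = 310.15 K
E = (8.314 * 310.15 / (1 * 96485)) * ln(135/102)
E = 7.491 mV


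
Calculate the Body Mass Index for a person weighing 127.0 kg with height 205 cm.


BMI = weight / height^2
height = 205 cm = 2.05 m
BMI = 127.0 / 2.05^2
BMI = 30.22 kg/m^2


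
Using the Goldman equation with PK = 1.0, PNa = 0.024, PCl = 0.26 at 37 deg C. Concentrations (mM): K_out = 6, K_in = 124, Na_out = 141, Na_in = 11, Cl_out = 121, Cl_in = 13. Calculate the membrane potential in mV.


Vm = (RT/F)*ln((PK*Ko + PNa*Nao + PCl*Cli)/(PK*Ki + PNa*Nai + PCl*Clo))
Numer = 12.764, Denom = 155.724
Vm = -66.85 mV


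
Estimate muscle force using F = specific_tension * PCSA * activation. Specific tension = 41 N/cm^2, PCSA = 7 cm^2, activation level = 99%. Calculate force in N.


F = sigma * PCSA * activation
F = 41 * 7 * 0.99
F = 284.1 N


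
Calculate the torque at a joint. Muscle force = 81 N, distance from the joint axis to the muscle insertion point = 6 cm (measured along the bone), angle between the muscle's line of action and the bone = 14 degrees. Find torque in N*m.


Torque = F * d * sin(theta)   (moment arm = d*sin(theta))
d = 6 cm = 0.06 m
Torque = 81 * 0.06 * sin(14)
Torque = 1.176 N*m


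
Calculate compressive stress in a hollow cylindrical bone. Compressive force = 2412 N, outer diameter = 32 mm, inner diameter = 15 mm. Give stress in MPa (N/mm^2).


A = pi*(r_o^2 - r_i^2)
r_o = 16 mm, r_i = 7.5 mm
A = 627.533 mm^2
sigma = F/A = 2412 / 627.533
sigma = 3.844 MPa


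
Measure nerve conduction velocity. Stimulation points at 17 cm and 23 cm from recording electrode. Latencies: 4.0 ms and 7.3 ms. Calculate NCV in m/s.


Distance = (23 - 17) / 100 = 0.06 m
dt = (7.3 - 4.0) / 1000 = 0.0033 s
NCV = dist / dt = 18.18 m/s


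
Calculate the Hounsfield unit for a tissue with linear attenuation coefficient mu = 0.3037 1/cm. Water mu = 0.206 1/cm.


HU = ((mu_tissue - mu_water) / mu_water) * 1000
HU = ((0.3037 - 0.206) / 0.206) * 1000
HU = 474.3


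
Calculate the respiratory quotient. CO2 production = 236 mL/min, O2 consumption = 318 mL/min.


RQ = VCO2 / VO2
RQ = 236 / 318
RQ = 0.7421


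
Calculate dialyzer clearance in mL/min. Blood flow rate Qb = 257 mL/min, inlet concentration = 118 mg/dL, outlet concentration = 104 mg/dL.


K = Qb * (Cb_in - Cb_out) / Cb_in
K = 257 * (118 - 104) / 118
K = 30.49 mL/min


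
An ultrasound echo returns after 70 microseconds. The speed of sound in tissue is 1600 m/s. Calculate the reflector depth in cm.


depth = c * t / 2
t = 70 us = 7.0000e-05 s
depth = 1600 * 7.0000e-05 / 2
depth = 0.056 m = 5.6 cm


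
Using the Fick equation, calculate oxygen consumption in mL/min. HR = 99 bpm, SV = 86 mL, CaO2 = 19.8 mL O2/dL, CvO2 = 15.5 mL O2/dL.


CO = HR*SV = 99*86/1000 = 8.514 L/min
a-v O2 diff = 19.8 - 15.5 = 4.3 mL/dL
VO2 = CO * (CaO2-CvO2) * 10 dL/L
VO2 = 8.514 * 4.3 * 10
VO2 = 366.1 mL/min


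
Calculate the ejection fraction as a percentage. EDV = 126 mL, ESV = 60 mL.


SV = EDV - ESV = 126 - 60 = 66 mL
EF = SV/EDV * 100 = 66/126 * 100
EF = 52.38%


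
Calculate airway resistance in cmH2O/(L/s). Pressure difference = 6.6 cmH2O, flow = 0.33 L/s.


R = dP / flow
R = 6.6 / 0.33
R = 20 cmH2O/(L/s)


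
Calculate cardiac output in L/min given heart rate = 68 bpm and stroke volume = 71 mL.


CO = HR * SV
CO = 68 * 71 / 1000
CO = 4.828 L/min


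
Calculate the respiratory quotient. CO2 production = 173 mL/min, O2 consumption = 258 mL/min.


RQ = VCO2 / VO2
RQ = 173 / 258
RQ = 0.6705


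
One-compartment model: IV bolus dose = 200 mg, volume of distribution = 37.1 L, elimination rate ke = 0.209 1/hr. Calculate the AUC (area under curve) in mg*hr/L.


C0 = Dose/Vd = 200/37.1 = 5.39084 mg/L
AUC = C0/ke = 5.39084/0.209
AUC = 25.79 mg*hr/L


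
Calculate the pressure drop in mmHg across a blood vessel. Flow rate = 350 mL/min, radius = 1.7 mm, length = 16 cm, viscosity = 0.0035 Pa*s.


dP = 8*mu*L*Q / (pi*r^4)
Q = 350 mL/min = 5.83333e-06 m^3/s
dP = 995.976 Pa = 995.976 / 133.322 mmHg = 7.47 mmHg


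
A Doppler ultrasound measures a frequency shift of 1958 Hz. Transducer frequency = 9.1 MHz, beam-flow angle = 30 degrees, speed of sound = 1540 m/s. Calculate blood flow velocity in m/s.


v = fd * c / (2 * f0 * cos(theta))
v = 1958 * 1540 / (2 * 9.1000e+06 * cos(30))
v = 0.1913 m/s


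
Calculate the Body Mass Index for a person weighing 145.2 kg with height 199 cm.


BMI = weight / height^2
height = 199 cm = 1.99 m
BMI = 145.2 / 1.99^2
BMI = 36.67 kg/m^2


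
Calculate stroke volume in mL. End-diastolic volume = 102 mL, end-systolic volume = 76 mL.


SV = EDV - ESV
SV = 102 - 76
SV = 26 mL


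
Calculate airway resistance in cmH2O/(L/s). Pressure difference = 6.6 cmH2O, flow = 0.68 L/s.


R = dP / flow
R = 6.6 / 0.68
R = 9.706 cmH2O/(L/s)


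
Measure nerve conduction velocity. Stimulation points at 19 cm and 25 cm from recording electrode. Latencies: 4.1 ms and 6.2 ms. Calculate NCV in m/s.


Distance = (25 - 19) / 100 = 0.06 m
dt = (6.2 - 4.1) / 1000 = 0.0021 s
NCV = dist / dt = 28.57 m/s


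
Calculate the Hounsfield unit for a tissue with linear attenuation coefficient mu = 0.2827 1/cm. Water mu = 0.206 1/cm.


HU = ((mu_tissue - mu_water) / mu_water) * 1000
HU = ((0.2827 - 0.206) / 0.206) * 1000
HU = 372.3


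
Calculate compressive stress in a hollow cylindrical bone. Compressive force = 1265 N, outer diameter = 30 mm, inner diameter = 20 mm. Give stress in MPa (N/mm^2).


A = pi*(r_o^2 - r_i^2)
r_o = 15 mm, r_i = 10 mm
A = 392.699 mm^2
sigma = F/A = 1265 / 392.699
sigma = 3.221 MPa


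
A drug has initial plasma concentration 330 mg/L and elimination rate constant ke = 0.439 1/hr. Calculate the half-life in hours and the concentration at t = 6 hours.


t_half = ln(2) / ke = 0.693147 / 0.439 = 1.579 hr
C(t) = C0 * exp(-ke*t) = 330 * exp(-0.439*6)
C(6) = 23.69 mg/L


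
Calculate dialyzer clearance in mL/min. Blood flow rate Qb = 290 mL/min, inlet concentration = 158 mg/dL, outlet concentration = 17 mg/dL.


K = Qb * (Cb_in - Cb_out) / Cb_in
K = 290 * (158 - 17) / 158
K = 258.8 mL/min


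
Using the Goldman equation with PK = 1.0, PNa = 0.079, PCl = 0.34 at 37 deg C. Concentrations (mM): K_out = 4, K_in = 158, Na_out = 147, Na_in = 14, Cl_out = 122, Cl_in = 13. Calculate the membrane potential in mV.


Vm = (RT/F)*ln((PK*Ko + PNa*Nao + PCl*Cli)/(PK*Ki + PNa*Nai + PCl*Clo))
Numer = 20.033, Denom = 200.586
Vm = -61.57 mV


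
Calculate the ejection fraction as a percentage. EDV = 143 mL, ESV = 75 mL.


SV = EDV - ESV = 143 - 75 = 68 mL
EF = SV/EDV * 100 = 68/143 * 100
EF = 47.55%


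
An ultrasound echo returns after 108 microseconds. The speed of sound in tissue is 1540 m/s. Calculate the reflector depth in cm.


depth = c * t / 2
t = 108 us = 1.0800e-04 s
depth = 1540 * 1.0800e-04 / 2
depth = 0.08316 m = 8.316 cm


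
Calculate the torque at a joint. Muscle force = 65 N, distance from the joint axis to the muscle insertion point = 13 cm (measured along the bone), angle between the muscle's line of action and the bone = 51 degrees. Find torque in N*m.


Torque = F * d * sin(theta)   (moment arm = d*sin(theta))
d = 13 cm = 0.13 m
Torque = 65 * 0.13 * sin(51)
Torque = 6.567 N*m


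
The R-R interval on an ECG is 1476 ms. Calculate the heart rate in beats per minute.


HR = 60 / RR_interval(s)
RR = 1476 ms = 1.476 s
HR = 60 / 1.476 = 40.65 bpm


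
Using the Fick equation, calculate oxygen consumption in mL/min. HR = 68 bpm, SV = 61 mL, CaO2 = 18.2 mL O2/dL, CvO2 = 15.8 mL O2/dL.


CO = HR*SV = 68*61/1000 = 4.148 L/min
a-v O2 diff = 18.2 - 15.8 = 2.4 mL/dL
VO2 = CO * (CaO2-CvO2) * 10 dL/L
VO2 = 4.148 * 2.4 * 10
VO2 = 99.55 mL/min


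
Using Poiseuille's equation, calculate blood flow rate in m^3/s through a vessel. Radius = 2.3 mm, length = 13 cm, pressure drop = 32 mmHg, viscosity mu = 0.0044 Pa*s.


Q = pi*r^4*dP / (8*mu*L)
r = 0.0023 m, L = 0.13 m
dP = 32 mmHg = 4266.304 Pa
Q = 8.1965e-05 m^3/s


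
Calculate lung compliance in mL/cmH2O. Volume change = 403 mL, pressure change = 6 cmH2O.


C = dV / dP
C = 403 / 6
C = 67.17 mL/cmH2O


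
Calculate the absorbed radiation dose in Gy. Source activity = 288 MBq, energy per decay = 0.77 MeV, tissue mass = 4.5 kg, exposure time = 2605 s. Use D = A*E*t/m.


A = 288 MBq = 2.8800e+08 Bq
E = 0.77 MeV = 1.23354e-13 J
D = A*E*t/m = 2.8800e+08*1.23354e-13*2605/4.5
D = 0.02057 Gy


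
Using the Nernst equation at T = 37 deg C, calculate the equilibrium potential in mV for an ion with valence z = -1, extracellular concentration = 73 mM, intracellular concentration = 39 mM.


E = (RT/(zF)) * ln(C_out/C_in)
T = 37 + 273.15 = 310.15 K
E = (8.314 * 310.15 / (-1 * 96485)) * ln(73/39)
E = -16.75 mV


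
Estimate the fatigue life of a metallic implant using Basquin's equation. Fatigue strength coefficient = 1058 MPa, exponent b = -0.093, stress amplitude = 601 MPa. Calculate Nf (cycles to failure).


sigma_a = sigma_f' * (2Nf)^b
2Nf = (sigma_a/sigma_f')^(1/b)
2Nf = (601/1058)^(1/-0.093)
2Nf = 437.50256
Nf = 218.8


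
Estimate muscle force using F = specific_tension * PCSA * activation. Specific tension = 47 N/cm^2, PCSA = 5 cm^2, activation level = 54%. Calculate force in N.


F = sigma * PCSA * activation
F = 47 * 5 * 0.54
F = 126.9 N


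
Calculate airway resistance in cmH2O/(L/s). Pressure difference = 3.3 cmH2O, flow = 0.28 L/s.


R = dP / flow
R = 3.3 / 0.28
R = 11.79 cmH2O/(L/s)


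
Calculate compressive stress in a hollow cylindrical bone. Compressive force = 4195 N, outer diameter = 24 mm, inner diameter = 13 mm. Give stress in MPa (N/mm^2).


A = pi*(r_o^2 - r_i^2)
r_o = 12 mm, r_i = 6.5 mm
A = 319.657 mm^2
sigma = F/A = 4195 / 319.657
sigma = 13.12 MPa


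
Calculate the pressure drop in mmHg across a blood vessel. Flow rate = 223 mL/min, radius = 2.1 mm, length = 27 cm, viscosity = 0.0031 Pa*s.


dP = 8*mu*L*Q / (pi*r^4)
Q = 223 mL/min = 3.71667e-06 m^3/s
dP = 407.326 Pa = 407.326 / 133.322 mmHg = 3.055 mmHg


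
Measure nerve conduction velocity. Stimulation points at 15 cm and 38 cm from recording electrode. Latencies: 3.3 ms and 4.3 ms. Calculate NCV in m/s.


Distance = (38 - 15) / 100 = 0.23 m
dt = (4.3 - 3.3) / 1000 = 0.001 s
NCV = dist / dt = 230 m/s


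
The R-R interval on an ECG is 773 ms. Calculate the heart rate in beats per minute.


HR = 60 / RR_interval(s)
RR = 773 ms = 0.773 s
HR = 60 / 0.773 = 77.62 bpm


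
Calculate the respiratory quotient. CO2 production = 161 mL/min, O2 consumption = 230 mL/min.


RQ = VCO2 / VO2
RQ = 161 / 230
RQ = 0.7


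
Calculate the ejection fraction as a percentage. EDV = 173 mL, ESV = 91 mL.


SV = EDV - ESV = 173 - 91 = 82 mL
EF = SV/EDV * 100 = 82/173 * 100
EF = 47.4%


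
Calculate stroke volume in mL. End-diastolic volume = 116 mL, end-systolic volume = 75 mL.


SV = EDV - ESV
SV = 116 - 75
SV = 41 mL


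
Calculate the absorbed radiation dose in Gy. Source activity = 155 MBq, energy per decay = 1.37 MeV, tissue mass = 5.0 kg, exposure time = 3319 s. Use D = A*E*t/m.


A = 155 MBq = 1.5500e+08 Bq
E = 1.37 MeV = 2.19474e-13 J
D = A*E*t/m = 1.5500e+08*2.19474e-13*3319/5.0
D = 0.02258 Gy


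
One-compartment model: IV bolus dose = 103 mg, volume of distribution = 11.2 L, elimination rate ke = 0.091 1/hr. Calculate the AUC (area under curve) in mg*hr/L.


C0 = Dose/Vd = 103/11.2 = 9.19643 mg/L
AUC = C0/ke = 9.19643/0.091
AUC = 101.1 mg*hr/L


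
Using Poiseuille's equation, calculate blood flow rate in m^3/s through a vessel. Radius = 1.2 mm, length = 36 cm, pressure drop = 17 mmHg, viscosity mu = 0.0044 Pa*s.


Q = pi*r^4*dP / (8*mu*L)
r = 0.0012 m, L = 0.36 m
dP = 17 mmHg = 2266.474 Pa
Q = 1.1651e-06 m^3/s


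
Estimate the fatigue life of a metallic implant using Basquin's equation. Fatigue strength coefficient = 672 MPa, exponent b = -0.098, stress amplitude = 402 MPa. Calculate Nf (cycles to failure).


sigma_a = sigma_f' * (2Nf)^b
2Nf = (sigma_a/sigma_f')^(1/b)
2Nf = (402/672)^(1/-0.098)
2Nf = 189.222
Nf = 94.61


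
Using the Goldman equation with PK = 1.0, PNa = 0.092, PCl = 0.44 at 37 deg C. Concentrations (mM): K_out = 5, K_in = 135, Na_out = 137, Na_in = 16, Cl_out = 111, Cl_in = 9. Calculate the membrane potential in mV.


Vm = (RT/F)*ln((PK*Ko + PNa*Nao + PCl*Cli)/(PK*Ki + PNa*Nai + PCl*Clo))
Numer = 21.564, Denom = 185.312
Vm = -57.49 mV


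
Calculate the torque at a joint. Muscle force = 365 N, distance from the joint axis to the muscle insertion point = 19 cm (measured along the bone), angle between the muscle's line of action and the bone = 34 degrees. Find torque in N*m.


Torque = F * d * sin(theta)   (moment arm = d*sin(theta))
d = 19 cm = 0.19 m
Torque = 365 * 0.19 * sin(34)
Torque = 38.78 N*m


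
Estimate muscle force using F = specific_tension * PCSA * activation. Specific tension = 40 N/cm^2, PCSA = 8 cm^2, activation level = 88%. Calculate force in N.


F = sigma * PCSA * activation
F = 40 * 8 * 0.88
F = 281.6 N


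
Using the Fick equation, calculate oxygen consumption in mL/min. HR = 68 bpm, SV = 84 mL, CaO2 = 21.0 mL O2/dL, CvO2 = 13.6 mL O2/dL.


CO = HR*SV = 68*84/1000 = 5.712 L/min
a-v O2 diff = 21.0 - 13.6 = 7.4 mL/dL
VO2 = CO * (CaO2-CvO2) * 10 dL/L
VO2 = 5.712 * 7.4 * 10
VO2 = 422.7 mL/min


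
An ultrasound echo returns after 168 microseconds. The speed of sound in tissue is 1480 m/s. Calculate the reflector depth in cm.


depth = c * t / 2
t = 168 us = 1.6800e-04 s
depth = 1480 * 1.6800e-04 / 2
depth = 0.12432 m = 12.432 cm


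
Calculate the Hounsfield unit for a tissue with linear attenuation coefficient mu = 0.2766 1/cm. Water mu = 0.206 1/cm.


HU = ((mu_tissue - mu_water) / mu_water) * 1000
HU = ((0.2766 - 0.206) / 0.206) * 1000
HU = 342.7


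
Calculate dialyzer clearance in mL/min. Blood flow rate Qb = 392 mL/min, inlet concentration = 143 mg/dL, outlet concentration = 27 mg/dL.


K = Qb * (Cb_in - Cb_out) / Cb_in
K = 392 * (143 - 27) / 143
K = 318 mL/min


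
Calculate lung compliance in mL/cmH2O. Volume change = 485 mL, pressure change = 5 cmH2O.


C = dV / dP
C = 485 / 5
C = 97 mL/cmH2O


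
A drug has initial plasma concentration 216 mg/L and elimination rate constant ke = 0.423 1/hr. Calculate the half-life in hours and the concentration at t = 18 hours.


t_half = ln(2) / ke = 0.693147 / 0.423 = 1.639 hr
C(t) = C0 * exp(-ke*t) = 216 * exp(-0.423*18)
C(18) = 0.1066 mg/L


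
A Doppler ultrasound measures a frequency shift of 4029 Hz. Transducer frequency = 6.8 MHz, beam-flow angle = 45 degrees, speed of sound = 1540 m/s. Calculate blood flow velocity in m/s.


v = fd * c / (2 * f0 * cos(theta))
v = 4029 * 1540 / (2 * 6.8000e+06 * cos(45))
v = 0.6452 m/s


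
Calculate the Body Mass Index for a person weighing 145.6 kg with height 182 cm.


BMI = weight / height^2
height = 182 cm = 1.82 m
BMI = 145.6 / 1.82^2
BMI = 43.96 kg/m^2


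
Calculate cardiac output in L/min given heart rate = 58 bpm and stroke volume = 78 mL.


CO = HR * SV
CO = 58 * 78 / 1000
CO = 4.524 L/min


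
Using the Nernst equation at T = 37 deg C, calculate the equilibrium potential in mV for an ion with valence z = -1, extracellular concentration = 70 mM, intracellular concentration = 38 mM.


E = (RT/(zF)) * ln(C_out/C_in)
T = 37 + 273.15 = 310.15 K
E = (8.314 * 310.15 / (-1 * 96485)) * ln(70/38)
E = -16.33 mV


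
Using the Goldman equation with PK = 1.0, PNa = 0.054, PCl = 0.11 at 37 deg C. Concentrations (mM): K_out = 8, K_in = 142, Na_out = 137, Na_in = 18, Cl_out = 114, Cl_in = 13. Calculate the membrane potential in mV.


Vm = (RT/F)*ln((PK*Ko + PNa*Nao + PCl*Cli)/(PK*Ki + PNa*Nai + PCl*Clo))
Numer = 16.828, Denom = 155.512
Vm = -59.43 mV


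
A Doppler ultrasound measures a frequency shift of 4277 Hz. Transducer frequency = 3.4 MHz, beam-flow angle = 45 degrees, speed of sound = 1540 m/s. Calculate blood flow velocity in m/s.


v = fd * c / (2 * f0 * cos(theta))
v = 4277 * 1540 / (2 * 3.4000e+06 * cos(45))
v = 1.37 m/s


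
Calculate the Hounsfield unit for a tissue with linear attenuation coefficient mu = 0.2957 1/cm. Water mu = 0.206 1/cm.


HU = ((mu_tissue - mu_water) / mu_water) * 1000
HU = ((0.2957 - 0.206) / 0.206) * 1000
HU = 435.4


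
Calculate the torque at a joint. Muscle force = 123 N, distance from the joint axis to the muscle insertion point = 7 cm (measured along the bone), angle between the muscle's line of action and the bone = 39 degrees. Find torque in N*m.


Torque = F * d * sin(theta)   (moment arm = d*sin(theta))
d = 7 cm = 0.07 m
Torque = 123 * 0.07 * sin(39)
Torque = 5.418 N*m


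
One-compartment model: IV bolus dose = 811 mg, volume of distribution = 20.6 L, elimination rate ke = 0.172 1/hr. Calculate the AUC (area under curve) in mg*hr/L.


C0 = Dose/Vd = 811/20.6 = 39.3689 mg/L
AUC = C0/ke = 39.3689/0.172
AUC = 228.9 mg*hr/L


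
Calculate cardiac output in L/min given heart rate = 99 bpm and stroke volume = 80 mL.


CO = HR * SV
CO = 99 * 80 / 1000
CO = 7.92 L/min


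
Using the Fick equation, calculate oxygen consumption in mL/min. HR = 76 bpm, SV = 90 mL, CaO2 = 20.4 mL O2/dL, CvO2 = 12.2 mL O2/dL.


CO = HR*SV = 76*90/1000 = 6.84 L/min
a-v O2 diff = 20.4 - 12.2 = 8.2 mL/dL
VO2 = CO * (CaO2-CvO2) * 10 dL/L
VO2 = 6.84 * 8.2 * 10
VO2 = 560.9 mL/min


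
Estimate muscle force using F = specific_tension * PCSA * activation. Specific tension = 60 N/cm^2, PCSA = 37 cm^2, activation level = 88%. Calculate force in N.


F = sigma * PCSA * activation
F = 60 * 37 * 0.88
F = 1954 N


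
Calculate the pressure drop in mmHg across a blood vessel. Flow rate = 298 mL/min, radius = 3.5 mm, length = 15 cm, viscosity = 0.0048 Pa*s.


dP = 8*mu*L*Q / (pi*r^4)
Q = 298 mL/min = 4.96667e-06 m^3/s
dP = 60.6828 Pa = 60.6828 / 133.322 mmHg = 0.4552 mmHg


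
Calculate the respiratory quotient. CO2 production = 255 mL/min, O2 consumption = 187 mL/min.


RQ = VCO2 / VO2
RQ = 255 / 187
RQ = 1.364


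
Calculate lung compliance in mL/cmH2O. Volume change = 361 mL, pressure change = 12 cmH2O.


C = dV / dP
C = 361 / 12
C = 30.08 mL/cmH2O


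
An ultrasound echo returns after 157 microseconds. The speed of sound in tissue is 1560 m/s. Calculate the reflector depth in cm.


depth = c * t / 2
t = 157 us = 1.5700e-04 s
depth = 1560 * 1.5700e-04 / 2
depth = 0.12246 m = 12.246 cm


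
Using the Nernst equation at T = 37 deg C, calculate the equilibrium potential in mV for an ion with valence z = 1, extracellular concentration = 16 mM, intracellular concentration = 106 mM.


E = (RT/(zF)) * ln(C_out/C_in)
T = 37 + 273.15 = 310.15 K
E = (8.314 * 310.15 / (1 * 96485)) * ln(16/106)
E = -50.53 mV


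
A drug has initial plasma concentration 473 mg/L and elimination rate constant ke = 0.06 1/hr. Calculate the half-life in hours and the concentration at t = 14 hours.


t_half = ln(2) / ke = 0.693147 / 0.06 = 11.55 hr
C(t) = C0 * exp(-ke*t) = 473 * exp(-0.06*14)
C(14) = 204.2 mg/L


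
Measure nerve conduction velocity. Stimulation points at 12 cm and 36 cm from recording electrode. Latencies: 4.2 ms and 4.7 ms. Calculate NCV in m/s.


Distance = (36 - 12) / 100 = 0.24 m
dt = (4.7 - 4.2) / 1000 = 5.0000e-04 s
NCV = dist / dt = 480 m/s


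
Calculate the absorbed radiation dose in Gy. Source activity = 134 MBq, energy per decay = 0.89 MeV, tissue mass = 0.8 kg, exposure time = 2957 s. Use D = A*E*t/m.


A = 134 MBq = 1.3400e+08 Bq
E = 0.89 MeV = 1.42578e-13 J
D = A*E*t/m = 1.3400e+08*1.42578e-13*2957/0.8
D = 0.07062 Gy


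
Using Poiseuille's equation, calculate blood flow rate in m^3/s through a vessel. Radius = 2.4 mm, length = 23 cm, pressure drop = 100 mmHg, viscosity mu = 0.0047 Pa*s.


Q = pi*r^4*dP / (8*mu*L)
r = 0.0024 m, L = 0.23 m
dP = 100 mmHg = 13332.2 Pa
Q = 1.6069e-04 m^3/s


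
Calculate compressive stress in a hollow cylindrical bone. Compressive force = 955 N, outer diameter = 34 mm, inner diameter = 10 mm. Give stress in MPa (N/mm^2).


A = pi*(r_o^2 - r_i^2)
r_o = 17 mm, r_i = 5 mm
A = 829.38 mm^2
sigma = F/A = 955 / 829.38
sigma = 1.151 MPa


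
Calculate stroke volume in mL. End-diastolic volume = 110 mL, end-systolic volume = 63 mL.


SV = EDV - ESV
SV = 110 - 63
SV = 47 mL


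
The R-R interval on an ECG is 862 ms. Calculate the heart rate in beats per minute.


HR = 60 / RR_interval(s)
RR = 862 ms = 0.862 s
HR = 60 / 0.862 = 69.61 bpm


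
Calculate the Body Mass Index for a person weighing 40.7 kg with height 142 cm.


BMI = weight / height^2
height = 142 cm = 1.42 m
BMI = 40.7 / 1.42^2
BMI = 20.18 kg/m^2


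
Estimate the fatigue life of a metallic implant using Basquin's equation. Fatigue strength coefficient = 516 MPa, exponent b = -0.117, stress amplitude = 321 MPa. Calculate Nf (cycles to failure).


sigma_a = sigma_f' * (2Nf)^b
2Nf = (sigma_a/sigma_f')^(1/b)
2Nf = (321/516)^(1/-0.117)
2Nf = 57.79899
Nf = 28.9


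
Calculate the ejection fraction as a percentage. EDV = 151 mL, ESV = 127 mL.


SV = EDV - ESV = 151 - 127 = 24 mL
EF = SV/EDV * 100 = 24/151 * 100
EF = 15.89%


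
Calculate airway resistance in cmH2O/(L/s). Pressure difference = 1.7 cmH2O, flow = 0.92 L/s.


R = dP / flow
R = 1.7 / 0.92
R = 1.848 cmH2O/(L/s)


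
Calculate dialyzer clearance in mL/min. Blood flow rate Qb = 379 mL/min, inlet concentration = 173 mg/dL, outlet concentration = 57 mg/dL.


K = Qb * (Cb_in - Cb_out) / Cb_in
K = 379 * (173 - 57) / 173
K = 254.1 mL/min


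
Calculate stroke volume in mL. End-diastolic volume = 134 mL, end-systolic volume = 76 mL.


SV = EDV - ESV
SV = 134 - 76
SV = 58 mL


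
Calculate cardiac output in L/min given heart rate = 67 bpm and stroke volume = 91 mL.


CO = HR * SV
CO = 67 * 91 / 1000
CO = 6.097 L/min


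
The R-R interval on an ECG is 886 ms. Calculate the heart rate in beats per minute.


HR = 60 / RR_interval(s)
RR = 886 ms = 0.886 s
HR = 60 / 0.886 = 67.72 bpm
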